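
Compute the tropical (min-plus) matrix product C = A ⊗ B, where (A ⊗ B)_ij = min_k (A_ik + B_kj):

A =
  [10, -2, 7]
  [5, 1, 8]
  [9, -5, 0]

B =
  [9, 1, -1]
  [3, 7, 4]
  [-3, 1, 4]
A ⊗ B =
  [1, 5, 2]
  [4, 6, 4]
  [-3, 1, -1]

Apply the min-plus product entry-by-entry:
  C[0][0] = min over k of (A[0][0] + B[0][0] = 10 + 9 = 19, A[0][1] + B[1][0] = -2 + 3 = 1, A[0][2] + B[2][0] = 7 + -3 = 4) = 1 (attained at k = 1)
  C[0][1] = min over k of (A[0][0] + B[0][1] = 10 + 1 = 11, A[0][1] + B[1][1] = -2 + 7 = 5, A[0][2] + B[2][1] = 7 + 1 = 8) = 5 (attained at k = 1)
  C[0][2] = min over k of (A[0][0] + B[0][2] = 10 + -1 = 9, A[0][1] + B[1][2] = -2 + 4 = 2, A[0][2] + B[2][2] = 7 + 4 = 11) = 2 (attained at k = 1)
  C[1][0] = min over k of (A[1][0] + B[0][0] = 5 + 9 = 14, A[1][1] + B[1][0] = 1 + 3 = 4, A[1][2] + B[2][0] = 8 + -3 = 5) = 4 (attained at k = 1)
  C[1][1] = min over k of (A[1][0] + B[0][1] = 5 + 1 = 6, A[1][1] + B[1][1] = 1 + 7 = 8, A[1][2] + B[2][1] = 8 + 1 = 9) = 6 (attained at k = 0)
  C[1][2] = min over k of (A[1][0] + B[0][2] = 5 + -1 = 4, A[1][1] + B[1][2] = 1 + 4 = 5, A[1][2] + B[2][2] = 8 + 4 = 12) = 4 (attained at k = 0)
  C[2][0] = min over k of (A[2][0] + B[0][0] = 9 + 9 = 18, A[2][1] + B[1][0] = -5 + 3 = -2, A[2][2] + B[2][0] = 0 + -3 = -3) = -3 (attained at k = 2)
  C[2][1] = min over k of (A[2][0] + B[0][1] = 9 + 1 = 10, A[2][1] + B[1][1] = -5 + 7 = 2, A[2][2] + B[2][1] = 0 + 1 = 1) = 1 (attained at k = 2)
  C[2][2] = min over k of (A[2][0] + B[0][2] = 9 + -1 = 8, A[2][1] + B[1][2] = -5 + 4 = -1, A[2][2] + B[2][2] = 0 + 4 = 4) = -1 (attained at k = 1)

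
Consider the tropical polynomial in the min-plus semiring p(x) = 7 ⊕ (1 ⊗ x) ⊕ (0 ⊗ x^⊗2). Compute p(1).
p(1) = 2

A tropical monomial a ⊗ x^⊗i evaluates to a + i · x. Evaluating each term at x = 1:
  Term 0 contributes 7 + 0 · 1 = 7
  Term 1 contributes 1 + 1 · 1 = 2
  Term 2 contributes 0 + 2 · 1 = 2
p(1) = ⊕ of these = min[7, 2, 2] = 2.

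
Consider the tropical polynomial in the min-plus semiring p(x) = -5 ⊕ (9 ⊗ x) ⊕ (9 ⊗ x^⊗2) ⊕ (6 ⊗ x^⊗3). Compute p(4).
p(4) = -5

A tropical monomial a ⊗ x^⊗i evaluates to a + i · x. Evaluating each term at x = 4:
  Term 0 contributes -5 + 0 · 4 = -5
  Term 1 contributes 9 + 1 · 4 = 13
  Term 2 contributes 9 + 2 · 4 = 17
  Term 3 contributes 6 + 3 · 4 = 18
p(4) = ⊕ of these = min[-5, 13, 17, 18] = -5.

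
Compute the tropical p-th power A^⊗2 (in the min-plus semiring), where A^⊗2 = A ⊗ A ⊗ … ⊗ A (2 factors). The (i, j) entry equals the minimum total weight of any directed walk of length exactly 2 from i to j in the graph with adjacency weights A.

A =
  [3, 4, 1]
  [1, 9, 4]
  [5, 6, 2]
A^⊗2 =
  [5, 7, 3]
  [4, 5, 2]
  [7, 8, 4]

Each entry (A^⊗2)_ij equals the minimum over all length-2 walks i = v_0 → v_1 → … → v_2 = j of Σ_t A[v_t][v_{t+1}]. For example, for (i, j) = (0, 2) we minimise over 3 possible intermediate vertex sequences; the minimum is 3, attained along the walk 0 → 2 → 2.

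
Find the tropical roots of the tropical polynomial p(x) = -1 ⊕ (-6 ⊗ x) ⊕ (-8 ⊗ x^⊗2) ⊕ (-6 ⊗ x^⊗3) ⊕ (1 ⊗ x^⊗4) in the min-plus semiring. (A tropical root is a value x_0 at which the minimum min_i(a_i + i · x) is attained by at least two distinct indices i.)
Roots: {-7, -2, 2, 5}

Each tropical root is a break point of the lower envelope of the lines y = a_i + i · x (there are 5 lines, with slopes 0, 1, ..., 4). Only the lines that attain the minimum somewhere contribute to roots; other lines are dominated. Here the surviving (envelope) indices are i = 4, i = 3, i = 2, i = 1, i = 0.
Intersections between consecutive envelope lines give the roots: for adjacent envelope indices i < j the intersection is x = (a_i − a_j) / (j − i). Reading off the sorted break points: {-7, -2, 2, 5}.
Verification: at each break x_0, at least two indices attain the minimum of min_i(a_i + i · x_0).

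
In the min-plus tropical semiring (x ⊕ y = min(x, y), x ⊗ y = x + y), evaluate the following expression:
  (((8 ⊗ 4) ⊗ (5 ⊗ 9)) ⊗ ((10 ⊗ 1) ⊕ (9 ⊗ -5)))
(((8 ⊗ 4) ⊗ (5 ⊗ 9)) ⊗ ((10 ⊗ 1) ⊕ (9 ⊗ -5))) = 30

Expand innermost to outermost. Recall ⊕ takes the minimum of its arguments and ⊗ takes their sum. Working out the expression (((8 ⊗ 4) ⊗ (5 ⊗ 9)) ⊗ ((10 ⊗ 1) ⊕ (9 ⊗ -5))) gives 30.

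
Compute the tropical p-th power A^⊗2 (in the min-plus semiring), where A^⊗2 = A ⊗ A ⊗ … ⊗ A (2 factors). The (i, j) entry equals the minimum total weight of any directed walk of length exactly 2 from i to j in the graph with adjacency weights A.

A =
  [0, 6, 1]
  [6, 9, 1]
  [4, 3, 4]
A^⊗2 =
  [0, 4, 1]
  [5, 4, 5]
  [4, 7, 4]

Each entry (A^⊗2)_ij equals the minimum over all length-2 walks i = v_0 → v_1 → … → v_2 = j of Σ_t A[v_t][v_{t+1}]. For example, for (i, j) = (0, 2) we minimise over 3 possible intermediate vertex sequences; the minimum is 1, attained along the walk 0 → 0 → 2.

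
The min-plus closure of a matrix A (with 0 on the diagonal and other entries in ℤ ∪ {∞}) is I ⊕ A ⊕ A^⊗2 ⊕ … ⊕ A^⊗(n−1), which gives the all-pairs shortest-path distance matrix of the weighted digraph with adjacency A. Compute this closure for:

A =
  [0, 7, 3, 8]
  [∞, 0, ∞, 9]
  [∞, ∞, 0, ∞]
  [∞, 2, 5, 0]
Closure =
  [0, 7, 3, 8]
  [∞, 0, 14, 9]
  [∞, ∞, 0, ∞]
  [∞, 2, 5, 0]

This is the Floyd-Warshall all-pairs shortest-path computation. For each intermediate vertex k = 0, 1, …, 3, update dist[i][j] ← min(dist[i][j], dist[i][k] + dist[k][j]). The final matrix gives, for each (i, j), the minimum total weight of any directed path from i to j (possibly empty when i = j).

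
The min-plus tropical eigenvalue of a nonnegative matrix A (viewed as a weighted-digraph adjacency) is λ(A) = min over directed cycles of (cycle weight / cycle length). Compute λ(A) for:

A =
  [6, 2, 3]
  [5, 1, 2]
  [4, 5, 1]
λ(A) = 1

Enumerate directed cycles and compute their means (weight / length). Sample:
  cycle 0 → 0: weight = 6, length = 1, mean = 6/1 ≈ 6.000
  cycle 1 → 1: weight = 1, length = 1, mean = 1/1 ≈ 1.000
  cycle 2 → 2: weight = 1, length = 1, mean = 1/1 ≈ 1.000
  cycle 0 → 1 → 0: weight = 7, length = 2, mean = 7/2 ≈ 3.500
  cycle 0 → 2 → 0: weight = 7, length = 2, mean = 7/2 ≈ 3.500
  cycle 1 → 0 → 1: weight = 7, length = 2, mean = 7/2 ≈ 3.500
Minimum mean = 1.000, attained e.g. along the cycle 1 → 1 with weight 1 and length 1. So λ(A) = 1/1 = 1.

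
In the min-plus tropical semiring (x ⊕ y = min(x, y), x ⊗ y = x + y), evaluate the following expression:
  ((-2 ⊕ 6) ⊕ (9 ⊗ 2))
((-2 ⊕ 6) ⊕ (9 ⊗ 2)) = -2

Expand innermost to outermost. Recall ⊕ takes the minimum of its arguments and ⊗ takes their sum. Working out the expression ((-2 ⊕ 6) ⊕ (9 ⊗ 2)) gives -2.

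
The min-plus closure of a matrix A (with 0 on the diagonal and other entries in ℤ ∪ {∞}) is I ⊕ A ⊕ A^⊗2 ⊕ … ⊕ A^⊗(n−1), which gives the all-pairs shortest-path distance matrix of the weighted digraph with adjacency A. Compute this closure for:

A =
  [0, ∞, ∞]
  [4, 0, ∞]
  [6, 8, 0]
Closure =
  [0, ∞, ∞]
  [4, 0, ∞]
  [6, 8, 0]

This is the Floyd-Warshall all-pairs shortest-path computation. For each intermediate vertex k = 0, 1, …, 2, update dist[i][j] ← min(dist[i][j], dist[i][k] + dist[k][j]). The final matrix gives, for each (i, j), the minimum total weight of any directed path from i to j (possibly empty when i = j).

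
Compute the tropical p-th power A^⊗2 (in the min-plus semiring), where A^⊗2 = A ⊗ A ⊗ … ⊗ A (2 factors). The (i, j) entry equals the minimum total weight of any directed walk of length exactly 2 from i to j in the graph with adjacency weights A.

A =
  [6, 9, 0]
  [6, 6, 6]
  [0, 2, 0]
A^⊗2 =
  [0, 2, 0]
  [6, 8, 6]
  [0, 2, 0]

Each entry (A^⊗2)_ij equals the minimum over all length-2 walks i = v_0 → v_1 → … → v_2 = j of Σ_t A[v_t][v_{t+1}]. For example, for (i, j) = (0, 2) we minimise over 3 possible intermediate vertex sequences; the minimum is 0, attained along the walk 0 → 2 → 2.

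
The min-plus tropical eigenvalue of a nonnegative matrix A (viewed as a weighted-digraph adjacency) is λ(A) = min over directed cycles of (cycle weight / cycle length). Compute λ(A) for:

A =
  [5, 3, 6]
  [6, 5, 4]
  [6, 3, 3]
λ(A) = 3

Enumerate directed cycles and compute their means (weight / length). Sample:
  cycle 0 → 0: weight = 5, length = 1, mean = 5/1 ≈ 5.000
  cycle 1 → 1: weight = 5, length = 1, mean = 5/1 ≈ 5.000
  cycle 2 → 2: weight = 3, length = 1, mean = 3/1 ≈ 3.000
  cycle 0 → 1 → 0: weight = 9, length = 2, mean = 9/2 ≈ 4.500
  cycle 0 → 2 → 0: weight = 12, length = 2, mean = 12/2 ≈ 6.000
  cycle 1 → 0 → 1: weight = 9, length = 2, mean = 9/2 ≈ 4.500
Minimum mean = 3.000, attained e.g. along the cycle 2 → 2 with weight 3 and length 1. So λ(A) = 3/1 = 3.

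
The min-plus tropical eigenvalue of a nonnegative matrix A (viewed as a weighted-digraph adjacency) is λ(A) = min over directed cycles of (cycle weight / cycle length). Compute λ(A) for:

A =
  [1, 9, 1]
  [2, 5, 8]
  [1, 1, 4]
λ(A) = 1

Enumerate directed cycles and compute their means (weight / length). Sample:
  cycle 0 → 0: weight = 1, length = 1, mean = 1/1 ≈ 1.000
  cycle 1 → 1: weight = 5, length = 1, mean = 5/1 ≈ 5.000
  cycle 2 → 2: weight = 4, length = 1, mean = 4/1 ≈ 4.000
  cycle 0 → 1 → 0: weight = 11, length = 2, mean = 11/2 ≈ 5.500
  cycle 0 → 2 → 0: weight = 2, length = 2, mean = 2/2 ≈ 1.000
  cycle 1 → 0 → 1: weight = 11, length = 2, mean = 11/2 ≈ 5.500
Minimum mean = 1.000, attained e.g. along the cycle 0 → 0 with weight 1 and length 1. So λ(A) = 1/1 = 1.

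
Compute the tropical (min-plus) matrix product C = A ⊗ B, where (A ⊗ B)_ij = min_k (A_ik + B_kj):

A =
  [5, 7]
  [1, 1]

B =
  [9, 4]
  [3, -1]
A ⊗ B =
  [10, 6]
  [4, 0]

Apply the min-plus product entry-by-entry:
  C[0][0] = min over k of (A[0][0] + B[0][0] = 5 + 9 = 14, A[0][1] + B[1][0] = 7 + 3 = 10) = 10 (attained at k = 1)
  C[0][1] = min over k of (A[0][0] + B[0][1] = 5 + 4 = 9, A[0][1] + B[1][1] = 7 + -1 = 6) = 6 (attained at k = 1)
  C[1][0] = min over k of (A[1][0] + B[0][0] = 1 + 9 = 10, A[1][1] + B[1][0] = 1 + 3 = 4) = 4 (attained at k = 1)
  C[1][1] = min over k of (A[1][0] + B[0][1] = 1 + 4 = 5, A[1][1] + B[1][1] = 1 + -1 = 0) = 0 (attained at k = 1)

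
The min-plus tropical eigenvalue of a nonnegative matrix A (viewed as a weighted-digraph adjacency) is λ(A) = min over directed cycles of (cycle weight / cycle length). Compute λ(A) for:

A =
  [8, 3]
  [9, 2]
λ(A) = 2

Enumerate directed cycles and compute their means (weight / length). Sample:
  cycle 0 → 0: weight = 8, length = 1, mean = 8/1 ≈ 8.000
  cycle 1 → 1: weight = 2, length = 1, mean = 2/1 ≈ 2.000
  cycle 0 → 1 → 0: weight = 12, length = 2, mean = 12/2 ≈ 6.000
  cycle 1 → 0 → 1: weight = 12, length = 2, mean = 12/2 ≈ 6.000
Minimum mean = 2.000, attained e.g. along the cycle 1 → 1 with weight 2 and length 1. So λ(A) = 2/1 = 2.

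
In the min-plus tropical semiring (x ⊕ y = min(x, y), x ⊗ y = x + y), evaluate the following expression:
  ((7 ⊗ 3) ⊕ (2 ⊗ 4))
((7 ⊗ 3) ⊕ (2 ⊗ 4)) = 6

Expand innermost to outermost. Recall ⊕ takes the minimum of its arguments and ⊗ takes their sum. Working out the expression ((7 ⊗ 3) ⊕ (2 ⊗ 4)) gives 6.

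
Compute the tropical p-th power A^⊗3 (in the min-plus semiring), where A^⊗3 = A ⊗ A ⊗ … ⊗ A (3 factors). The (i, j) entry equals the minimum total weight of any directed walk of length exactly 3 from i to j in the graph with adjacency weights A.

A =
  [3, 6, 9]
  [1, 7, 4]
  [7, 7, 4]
A^⊗3 =
  [9, 12, 13]
  [7, 10, 11]
  [11, 14, 12]

Each entry (A^⊗3)_ij equals the minimum over all length-3 walks i = v_0 → v_1 → … → v_3 = j of Σ_t A[v_t][v_{t+1}]. For example, for (i, j) = (0, 2) we minimise over 9 possible intermediate vertex sequences; the minimum is 13, attained along the walk 0 → 0 → 1 → 2.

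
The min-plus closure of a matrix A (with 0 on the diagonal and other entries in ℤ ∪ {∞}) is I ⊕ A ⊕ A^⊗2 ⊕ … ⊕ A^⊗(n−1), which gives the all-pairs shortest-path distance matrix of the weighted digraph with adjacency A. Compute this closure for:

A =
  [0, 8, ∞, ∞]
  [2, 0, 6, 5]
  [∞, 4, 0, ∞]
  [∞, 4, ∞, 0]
Closure =
  [0, 8, 14, 13]
  [2, 0, 6, 5]
  [6, 4, 0, 9]
  [6, 4, 10, 0]

This is the Floyd-Warshall all-pairs shortest-path computation. For each intermediate vertex k = 0, 1, …, 3, update dist[i][j] ← min(dist[i][j], dist[i][k] + dist[k][j]). The final matrix gives, for each (i, j), the minimum total weight of any directed path from i to j (possibly empty when i = j).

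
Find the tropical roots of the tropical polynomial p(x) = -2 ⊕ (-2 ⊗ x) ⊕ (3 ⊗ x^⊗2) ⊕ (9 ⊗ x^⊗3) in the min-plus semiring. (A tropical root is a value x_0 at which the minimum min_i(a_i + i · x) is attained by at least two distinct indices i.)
Roots: {-6, -5, 0}

Each tropical root is a break point of the lower envelope of the lines y = a_i + i · x (there are 4 lines, with slopes 0, 1, ..., 3). Only the lines that attain the minimum somewhere contribute to roots; other lines are dominated. Here the surviving (envelope) indices are i = 3, i = 2, i = 1, i = 0.
Intersections between consecutive envelope lines give the roots: for adjacent envelope indices i < j the intersection is x = (a_i − a_j) / (j − i). Reading off the sorted break points: {-6, -5, 0}.
Verification: at each break x_0, at least two indices attain the minimum of min_i(a_i + i · x_0).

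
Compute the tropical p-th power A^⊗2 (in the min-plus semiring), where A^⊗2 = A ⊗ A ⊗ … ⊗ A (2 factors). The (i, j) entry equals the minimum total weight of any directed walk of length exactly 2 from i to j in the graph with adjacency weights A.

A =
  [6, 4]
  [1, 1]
A^⊗2 =
  [5, 5]
  [2, 2]

Each entry (A^⊗2)_ij equals the minimum over all length-2 walks i = v_0 → v_1 → … → v_2 = j of Σ_t A[v_t][v_{t+1}]. For example, for (i, j) = (0, 1) we minimise over 2 possible intermediate vertex sequences; the minimum is 5, attained along the walk 0 → 1 → 1.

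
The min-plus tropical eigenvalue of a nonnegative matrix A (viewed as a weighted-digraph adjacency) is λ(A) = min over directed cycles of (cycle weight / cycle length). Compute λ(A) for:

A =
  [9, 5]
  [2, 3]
λ(A) = 3

Enumerate directed cycles and compute their means (weight / length). Sample:
  cycle 0 → 0: weight = 9, length = 1, mean = 9/1 ≈ 9.000
  cycle 1 → 1: weight = 3, length = 1, mean = 3/1 ≈ 3.000
  cycle 0 → 1 → 0: weight = 7, length = 2, mean = 7/2 ≈ 3.500
  cycle 1 → 0 → 1: weight = 7, length = 2, mean = 7/2 ≈ 3.500
Minimum mean = 3.000, attained e.g. along the cycle 1 → 1 with weight 3 and length 1. So λ(A) = 3/1 = 3.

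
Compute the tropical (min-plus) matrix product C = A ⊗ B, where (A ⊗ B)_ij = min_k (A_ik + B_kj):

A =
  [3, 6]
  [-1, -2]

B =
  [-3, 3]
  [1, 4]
A ⊗ B =
  [0, 6]
  [-4, 2]

Apply the min-plus product entry-by-entry:
  C[0][0] = min over k of (A[0][0] + B[0][0] = 3 + -3 = 0, A[0][1] + B[1][0] = 6 + 1 = 7) = 0 (attained at k = 0)
  C[0][1] = min over k of (A[0][0] + B[0][1] = 3 + 3 = 6, A[0][1] + B[1][1] = 6 + 4 = 10) = 6 (attained at k = 0)
  C[1][0] = min over k of (A[1][0] + B[0][0] = -1 + -3 = -4, A[1][1] + B[1][0] = -2 + 1 = -1) = -4 (attained at k = 0)
  C[1][1] = min over k of (A[1][0] + B[0][1] = -1 + 3 = 2, A[1][1] + B[1][1] = -2 + 4 = 2) = 2 (attained at k = 0)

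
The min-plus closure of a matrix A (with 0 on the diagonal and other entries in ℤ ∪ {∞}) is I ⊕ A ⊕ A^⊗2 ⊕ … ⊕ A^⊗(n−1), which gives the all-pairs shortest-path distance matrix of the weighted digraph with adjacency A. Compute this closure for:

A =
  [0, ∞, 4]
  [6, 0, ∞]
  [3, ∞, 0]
Closure =
  [0, ∞, 4]
  [6, 0, 10]
  [3, ∞, 0]

This is the Floyd-Warshall all-pairs shortest-path computation. For each intermediate vertex k = 0, 1, …, 2, update dist[i][j] ← min(dist[i][j], dist[i][k] + dist[k][j]). The final matrix gives, for each (i, j), the minimum total weight of any directed path from i to j (possibly empty when i = j).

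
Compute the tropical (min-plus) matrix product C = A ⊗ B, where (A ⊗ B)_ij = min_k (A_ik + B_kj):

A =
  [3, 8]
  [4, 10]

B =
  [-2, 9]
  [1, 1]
A ⊗ B =
  [1, 9]
  [2, 11]

Apply the min-plus product entry-by-entry:
  C[0][0] = min over k of (A[0][0] + B[0][0] = 3 + -2 = 1, A[0][1] + B[1][0] = 8 + 1 = 9) = 1 (attained at k = 0)
  C[0][1] = min over k of (A[0][0] + B[0][1] = 3 + 9 = 12, A[0][1] + B[1][1] = 8 + 1 = 9) = 9 (attained at k = 1)
  C[1][0] = min over k of (A[1][0] + B[0][0] = 4 + -2 = 2, A[1][1] + B[1][0] = 10 + 1 = 11) = 2 (attained at k = 0)
  C[1][1] = min over k of (A[1][0] + B[0][1] = 4 + 9 = 13, A[1][1] + B[1][1] = 10 + 1 = 11) = 11 (attained at k = 1)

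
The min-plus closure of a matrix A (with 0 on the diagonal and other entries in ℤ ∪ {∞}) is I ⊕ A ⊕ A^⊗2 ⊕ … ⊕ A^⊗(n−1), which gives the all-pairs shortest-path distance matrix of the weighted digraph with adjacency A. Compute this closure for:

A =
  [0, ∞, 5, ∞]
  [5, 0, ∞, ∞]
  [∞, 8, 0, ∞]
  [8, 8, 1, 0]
Closure =
  [0, 13, 5, ∞]
  [5, 0, 10, ∞]
  [13, 8, 0, ∞]
  [8, 8, 1, 0]

This is the Floyd-Warshall all-pairs shortest-path computation. For each intermediate vertex k = 0, 1, …, 3, update dist[i][j] ← min(dist[i][j], dist[i][k] + dist[k][j]). The final matrix gives, for each (i, j), the minimum total weight of any directed path from i to j (possibly empty when i = j).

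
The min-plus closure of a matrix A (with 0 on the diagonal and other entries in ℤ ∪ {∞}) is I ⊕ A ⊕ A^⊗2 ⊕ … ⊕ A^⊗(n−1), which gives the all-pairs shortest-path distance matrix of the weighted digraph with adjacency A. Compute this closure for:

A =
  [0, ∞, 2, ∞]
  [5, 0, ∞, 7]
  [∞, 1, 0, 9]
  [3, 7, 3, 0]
Closure =
  [0, 3, 2, 10]
  [5, 0, 7, 7]
  [6, 1, 0, 8]
  [3, 4, 3, 0]

This is the Floyd-Warshall all-pairs shortest-path computation. For each intermediate vertex k = 0, 1, …, 3, update dist[i][j] ← min(dist[i][j], dist[i][k] + dist[k][j]). The final matrix gives, for each (i, j), the minimum total weight of any directed path from i to j (possibly empty when i = j).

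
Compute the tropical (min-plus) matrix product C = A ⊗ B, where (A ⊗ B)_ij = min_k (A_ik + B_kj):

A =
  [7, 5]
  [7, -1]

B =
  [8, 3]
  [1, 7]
A ⊗ B =
  [6, 10]
  [0, 6]

Apply the min-plus product entry-by-entry:
  C[0][0] = min over k of (A[0][0] + B[0][0] = 7 + 8 = 15, A[0][1] + B[1][0] = 5 + 1 = 6) = 6 (attained at k = 1)
  C[0][1] = min over k of (A[0][0] + B[0][1] = 7 + 3 = 10, A[0][1] + B[1][1] = 5 + 7 = 12) = 10 (attained at k = 0)
  C[1][0] = min over k of (A[1][0] + B[0][0] = 7 + 8 = 15, A[1][1] + B[1][0] = -1 + 1 = 0) = 0 (attained at k = 1)
  C[1][1] = min over k of (A[1][0] + B[0][1] = 7 + 3 = 10, A[1][1] + B[1][1] = -1 + 7 = 6) = 6 (attained at k = 1)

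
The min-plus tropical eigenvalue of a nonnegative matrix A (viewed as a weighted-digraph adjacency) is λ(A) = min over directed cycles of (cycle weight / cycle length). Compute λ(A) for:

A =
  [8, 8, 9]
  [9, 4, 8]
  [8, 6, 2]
λ(A) = 2

Enumerate directed cycles and compute their means (weight / length). Sample:
  cycle 0 → 0: weight = 8, length = 1, mean = 8/1 ≈ 8.000
  cycle 1 → 1: weight = 4, length = 1, mean = 4/1 ≈ 4.000
  cycle 2 → 2: weight = 2, length = 1, mean = 2/1 ≈ 2.000
  cycle 0 → 1 → 0: weight = 17, length = 2, mean = 17/2 ≈ 8.500
  cycle 0 → 2 → 0: weight = 17, length = 2, mean = 17/2 ≈ 8.500
  cycle 1 → 0 → 1: weight = 17, length = 2, mean = 17/2 ≈ 8.500
Minimum mean = 2.000, attained e.g. along the cycle 2 → 2 with weight 2 and length 1. So λ(A) = 2/1 = 2.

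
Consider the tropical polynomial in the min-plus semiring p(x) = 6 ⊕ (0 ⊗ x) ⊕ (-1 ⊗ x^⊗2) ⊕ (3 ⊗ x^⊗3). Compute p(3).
p(3) = 3

A tropical monomial a ⊗ x^⊗i evaluates to a + i · x. Evaluating each term at x = 3:
  Term 0 contributes 6 + 0 · 3 = 6
  Term 1 contributes 0 + 1 · 3 = 3
  Term 2 contributes -1 + 2 · 3 = 5
  Term 3 contributes 3 + 3 · 3 = 12
p(3) = ⊕ of these = min[6, 3, 5, 12] = 3.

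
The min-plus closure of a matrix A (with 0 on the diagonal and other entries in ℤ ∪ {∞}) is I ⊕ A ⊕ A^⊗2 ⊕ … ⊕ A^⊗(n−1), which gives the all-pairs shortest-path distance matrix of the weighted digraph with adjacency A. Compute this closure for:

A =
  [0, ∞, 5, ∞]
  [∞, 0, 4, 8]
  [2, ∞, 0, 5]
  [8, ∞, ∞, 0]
Closure =
  [0, ∞, 5, 10]
  [6, 0, 4, 8]
  [2, ∞, 0, 5]
  [8, ∞, 13, 0]

This is the Floyd-Warshall all-pairs shortest-path computation. For each intermediate vertex k = 0, 1, …, 3, update dist[i][j] ← min(dist[i][j], dist[i][k] + dist[k][j]). The final matrix gives, for each (i, j), the minimum total weight of any directed path from i to j (possibly empty when i = j).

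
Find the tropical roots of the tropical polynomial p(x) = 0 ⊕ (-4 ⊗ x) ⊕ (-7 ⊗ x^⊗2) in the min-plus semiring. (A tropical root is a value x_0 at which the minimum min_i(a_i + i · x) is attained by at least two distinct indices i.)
Roots: {3, 4}

Each tropical root is a break point of the lower envelope of the lines y = a_i + i · x (there are 3 lines, with slopes 0, 1, ..., 2). Only the lines that attain the minimum somewhere contribute to roots; other lines are dominated. Here the surviving (envelope) indices are i = 2, i = 1, i = 0.
Intersections between consecutive envelope lines give the roots: for adjacent envelope indices i < j the intersection is x = (a_i − a_j) / (j − i). Reading off the sorted break points: {3, 4}.
Verification: at each break x_0, at least two indices attain the minimum of min_i(a_i + i · x_0).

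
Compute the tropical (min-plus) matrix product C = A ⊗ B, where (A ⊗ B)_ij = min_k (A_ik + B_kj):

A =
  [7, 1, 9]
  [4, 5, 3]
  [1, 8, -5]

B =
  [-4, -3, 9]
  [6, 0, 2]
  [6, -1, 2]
A ⊗ B =
  [3, 1, 3]
  [0, 1, 5]
  [-3, -6, -3]

Apply the min-plus product entry-by-entry:
  C[0][0] = min over k of (A[0][0] + B[0][0] = 7 + -4 = 3, A[0][1] + B[1][0] = 1 + 6 = 7, A[0][2] + B[2][0] = 9 + 6 = 15) = 3 (attained at k = 0)
  C[0][1] = min over k of (A[0][0] + B[0][1] = 7 + -3 = 4, A[0][1] + B[1][1] = 1 + 0 = 1, A[0][2] + B[2][1] = 9 + -1 = 8) = 1 (attained at k = 1)
  C[0][2] = min over k of (A[0][0] + B[0][2] = 7 + 9 = 16, A[0][1] + B[1][2] = 1 + 2 = 3, A[0][2] + B[2][2] = 9 + 2 = 11) = 3 (attained at k = 1)
  C[1][0] = min over k of (A[1][0] + B[0][0] = 4 + -4 = 0, A[1][1] + B[1][0] = 5 + 6 = 11, A[1][2] + B[2][0] = 3 + 6 = 9) = 0 (attained at k = 0)
  C[1][1] = min over k of (A[1][0] + B[0][1] = 4 + -3 = 1, A[1][1] + B[1][1] = 5 + 0 = 5, A[1][2] + B[2][1] = 3 + -1 = 2) = 1 (attained at k = 0)
  C[1][2] = min over k of (A[1][0] + B[0][2] = 4 + 9 = 13, A[1][1] + B[1][2] = 5 + 2 = 7, A[1][2] + B[2][2] = 3 + 2 = 5) = 5 (attained at k = 2)
  C[2][0] = min over k of (A[2][0] + B[0][0] = 1 + -4 = -3, A[2][1] + B[1][0] = 8 + 6 = 14, A[2][2] + B[2][0] = -5 + 6 = 1) = -3 (attained at k = 0)
  C[2][1] = min over k of (A[2][0] + B[0][1] = 1 + -3 = -2, A[2][1] + B[1][1] = 8 + 0 = 8, A[2][2] + B[2][1] = -5 + -1 = -6) = -6 (attained at k = 2)
  C[2][2] = min over k of (A[2][0] + B[0][2] = 1 + 9 = 10, A[2][1] + B[1][2] = 8 + 2 = 10, A[2][2] + B[2][2] = -5 + 2 = -3) = -3 (attained at k = 2)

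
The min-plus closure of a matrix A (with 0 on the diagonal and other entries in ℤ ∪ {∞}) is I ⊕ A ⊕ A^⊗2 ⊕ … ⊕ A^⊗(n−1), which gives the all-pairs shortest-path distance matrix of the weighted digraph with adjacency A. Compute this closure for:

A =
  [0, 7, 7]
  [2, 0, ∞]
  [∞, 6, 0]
Closure =
  [0, 7, 7]
  [2, 0, 9]
  [8, 6, 0]

This is the Floyd-Warshall all-pairs shortest-path computation. For each intermediate vertex k = 0, 1, …, 2, update dist[i][j] ← min(dist[i][j], dist[i][k] + dist[k][j]). The final matrix gives, for each (i, j), the minimum total weight of any directed path from i to j (possibly empty when i = j).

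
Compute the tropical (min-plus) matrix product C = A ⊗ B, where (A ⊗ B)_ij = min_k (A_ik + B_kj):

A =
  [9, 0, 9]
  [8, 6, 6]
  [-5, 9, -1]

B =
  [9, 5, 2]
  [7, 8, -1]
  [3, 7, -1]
A ⊗ B =
  [7, 8, -1]
  [9, 13, 5]
  [2, 0, -3]

Apply the min-plus product entry-by-entry:
  C[0][0] = min over k of (A[0][0] + B[0][0] = 9 + 9 = 18, A[0][1] + B[1][0] = 0 + 7 = 7, A[0][2] + B[2][0] = 9 + 3 = 12) = 7 (attained at k = 1)
  C[0][1] = min over k of (A[0][0] + B[0][1] = 9 + 5 = 14, A[0][1] + B[1][1] = 0 + 8 = 8, A[0][2] + B[2][1] = 9 + 7 = 16) = 8 (attained at k = 1)
  C[0][2] = min over k of (A[0][0] + B[0][2] = 9 + 2 = 11, A[0][1] + B[1][2] = 0 + -1 = -1, A[0][2] + B[2][2] = 9 + -1 = 8) = -1 (attained at k = 1)
  C[1][0] = min over k of (A[1][0] + B[0][0] = 8 + 9 = 17, A[1][1] + B[1][0] = 6 + 7 = 13, A[1][2] + B[2][0] = 6 + 3 = 9) = 9 (attained at k = 2)
  C[1][1] = min over k of (A[1][0] + B[0][1] = 8 + 5 = 13, A[1][1] + B[1][1] = 6 + 8 = 14, A[1][2] + B[2][1] = 6 + 7 = 13) = 13 (attained at k = 0)
  C[1][2] = min over k of (A[1][0] + B[0][2] = 8 + 2 = 10, A[1][1] + B[1][2] = 6 + -1 = 5, A[1][2] + B[2][2] = 6 + -1 = 5) = 5 (attained at k = 1)
  C[2][0] = min over k of (A[2][0] + B[0][0] = -5 + 9 = 4, A[2][1] + B[1][0] = 9 + 7 = 16, A[2][2] + B[2][0] = -1 + 3 = 2) = 2 (attained at k = 2)
  C[2][1] = min over k of (A[2][0] + B[0][1] = -5 + 5 = 0, A[2][1] + B[1][1] = 9 + 8 = 17, A[2][2] + B[2][1] = -1 + 7 = 6) = 0 (attained at k = 0)
  C[2][2] = min over k of (A[2][0] + B[0][2] = -5 + 2 = -3, A[2][1] + B[1][2] = 9 + -1 = 8, A[2][2] + B[2][2] = -1 + -1 = -2) = -3 (attained at k = 0)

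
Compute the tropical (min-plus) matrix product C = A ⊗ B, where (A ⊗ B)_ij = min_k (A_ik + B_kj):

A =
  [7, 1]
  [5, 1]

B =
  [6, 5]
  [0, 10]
A ⊗ B =
  [1, 11]
  [1, 10]

Apply the min-plus product entry-by-entry:
  C[0][0] = min over k of (A[0][0] + B[0][0] = 7 + 6 = 13, A[0][1] + B[1][0] = 1 + 0 = 1) = 1 (attained at k = 1)
  C[0][1] = min over k of (A[0][0] + B[0][1] = 7 + 5 = 12, A[0][1] + B[1][1] = 1 + 10 = 11) = 11 (attained at k = 1)
  C[1][0] = min over k of (A[1][0] + B[0][0] = 5 + 6 = 11, A[1][1] + B[1][0] = 1 + 0 = 1) = 1 (attained at k = 1)
  C[1][1] = min over k of (A[1][0] + B[0][1] = 5 + 5 = 10, A[1][1] + B[1][1] = 1 + 10 = 11) = 10 (attained at k = 0)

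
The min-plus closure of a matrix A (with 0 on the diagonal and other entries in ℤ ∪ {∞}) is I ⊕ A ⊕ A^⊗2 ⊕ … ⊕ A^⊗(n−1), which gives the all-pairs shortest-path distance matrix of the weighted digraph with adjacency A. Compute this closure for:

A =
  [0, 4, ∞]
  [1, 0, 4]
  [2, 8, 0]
Closure =
  [0, 4, 8]
  [1, 0, 4]
  [2, 6, 0]

This is the Floyd-Warshall all-pairs shortest-path computation. For each intermediate vertex k = 0, 1, …, 2, update dist[i][j] ← min(dist[i][j], dist[i][k] + dist[k][j]). The final matrix gives, for each (i, j), the minimum total weight of any directed path from i to j (possibly empty when i = j).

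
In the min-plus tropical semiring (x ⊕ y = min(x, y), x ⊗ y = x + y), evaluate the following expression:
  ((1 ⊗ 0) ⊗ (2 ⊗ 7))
((1 ⊗ 0) ⊗ (2 ⊗ 7)) = 10

Expand innermost to outermost. Recall ⊕ takes the minimum of its arguments and ⊗ takes their sum. Working out the expression ((1 ⊗ 0) ⊗ (2 ⊗ 7)) gives 10.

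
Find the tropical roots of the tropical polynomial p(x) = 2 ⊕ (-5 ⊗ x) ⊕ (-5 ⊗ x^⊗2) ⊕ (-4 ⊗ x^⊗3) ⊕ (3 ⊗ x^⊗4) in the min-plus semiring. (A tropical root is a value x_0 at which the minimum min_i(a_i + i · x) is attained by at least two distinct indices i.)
Roots: {-7, -1, 0, 7}

Each tropical root is a break point of the lower envelope of the lines y = a_i + i · x (there are 5 lines, with slopes 0, 1, ..., 4). Only the lines that attain the minimum somewhere contribute to roots; other lines are dominated. Here the surviving (envelope) indices are i = 4, i = 3, i = 2, i = 1, i = 0.
Intersections between consecutive envelope lines give the roots: for adjacent envelope indices i < j the intersection is x = (a_i − a_j) / (j − i). Reading off the sorted break points: {-7, -1, 0, 7}.
Verification: at each break x_0, at least two indices attain the minimum of min_i(a_i + i · x_0).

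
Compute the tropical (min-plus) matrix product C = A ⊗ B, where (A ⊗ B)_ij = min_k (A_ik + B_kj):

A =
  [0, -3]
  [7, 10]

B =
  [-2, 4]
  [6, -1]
A ⊗ B =
  [-2, -4]
  [5, 9]

Apply the min-plus product entry-by-entry:
  C[0][0] = min over k of (A[0][0] + B[0][0] = 0 + -2 = -2, A[0][1] + B[1][0] = -3 + 6 = 3) = -2 (attained at k = 0)
  C[0][1] = min over k of (A[0][0] + B[0][1] = 0 + 4 = 4, A[0][1] + B[1][1] = -3 + -1 = -4) = -4 (attained at k = 1)
  C[1][0] = min over k of (A[1][0] + B[0][0] = 7 + -2 = 5, A[1][1] + B[1][0] = 10 + 6 = 16) = 5 (attained at k = 0)
  C[1][1] = min over k of (A[1][0] + B[0][1] = 7 + 4 = 11, A[1][1] + B[1][1] = 10 + -1 = 9) = 9 (attained at k = 1)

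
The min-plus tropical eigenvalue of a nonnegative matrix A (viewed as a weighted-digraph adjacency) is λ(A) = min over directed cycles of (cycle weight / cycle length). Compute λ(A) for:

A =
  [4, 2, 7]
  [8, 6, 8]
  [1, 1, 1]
λ(A) = 1

Enumerate directed cycles and compute their means (weight / length). Sample:
  cycle 0 → 0: weight = 4, length = 1, mean = 4/1 ≈ 4.000
  cycle 1 → 1: weight = 6, length = 1, mean = 6/1 ≈ 6.000
  cycle 2 → 2: weight = 1, length = 1, mean = 1/1 ≈ 1.000
  cycle 0 → 1 → 0: weight = 10, length = 2, mean = 10/2 ≈ 5.000
  cycle 0 → 2 → 0: weight = 8, length = 2, mean = 8/2 ≈ 4.000
  cycle 1 → 0 → 1: weight = 10, length = 2, mean = 10/2 ≈ 5.000
Minimum mean = 1.000, attained e.g. along the cycle 2 → 2 with weight 1 and length 1. So λ(A) = 1/1 = 1.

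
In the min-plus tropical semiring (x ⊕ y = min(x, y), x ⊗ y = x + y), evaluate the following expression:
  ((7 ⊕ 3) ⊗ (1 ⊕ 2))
((7 ⊕ 3) ⊗ (1 ⊕ 2)) = 4

Expand innermost to outermost. Recall ⊕ takes the minimum of its arguments and ⊗ takes their sum. Working out the expression ((7 ⊕ 3) ⊗ (1 ⊕ 2)) gives 4.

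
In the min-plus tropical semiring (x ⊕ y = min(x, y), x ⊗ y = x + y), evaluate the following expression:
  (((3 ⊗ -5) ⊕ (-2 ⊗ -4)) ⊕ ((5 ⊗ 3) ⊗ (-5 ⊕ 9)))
(((3 ⊗ -5) ⊕ (-2 ⊗ -4)) ⊕ ((5 ⊗ 3) ⊗ (-5 ⊕ 9))) = -6

Expand innermost to outermost. Recall ⊕ takes the minimum of its arguments and ⊗ takes their sum. Working out the expression (((3 ⊗ -5) ⊕ (-2 ⊗ -4)) ⊕ ((5 ⊗ 3) ⊗ (-5 ⊕ 9))) gives -6.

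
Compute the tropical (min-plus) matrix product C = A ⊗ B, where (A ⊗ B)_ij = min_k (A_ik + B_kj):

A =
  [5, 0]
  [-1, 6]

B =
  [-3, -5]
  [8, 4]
A ⊗ B =
  [2, 0]
  [-4, -6]

Apply the min-plus product entry-by-entry:
  C[0][0] = min over k of (A[0][0] + B[0][0] = 5 + -3 = 2, A[0][1] + B[1][0] = 0 + 8 = 8) = 2 (attained at k = 0)
  C[0][1] = min over k of (A[0][0] + B[0][1] = 5 + -5 = 0, A[0][1] + B[1][1] = 0 + 4 = 4) = 0 (attained at k = 0)
  C[1][0] = min over k of (A[1][0] + B[0][0] = -1 + -3 = -4, A[1][1] + B[1][0] = 6 + 8 = 14) = -4 (attained at k = 0)
  C[1][1] = min over k of (A[1][0] + B[0][1] = -1 + -5 = -6, A[1][1] + B[1][1] = 6 + 4 = 10) = -6 (attained at k = 0)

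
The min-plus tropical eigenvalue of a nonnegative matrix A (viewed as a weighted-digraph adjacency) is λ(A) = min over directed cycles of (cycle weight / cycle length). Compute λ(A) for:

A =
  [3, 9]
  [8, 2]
λ(A) = 2

Enumerate directed cycles and compute their means (weight / length). Sample:
  cycle 0 → 0: weight = 3, length = 1, mean = 3/1 ≈ 3.000
  cycle 1 → 1: weight = 2, length = 1, mean = 2/1 ≈ 2.000
  cycle 0 → 1 → 0: weight = 17, length = 2, mean = 17/2 ≈ 8.500
  cycle 1 → 0 → 1: weight = 17, length = 2, mean = 17/2 ≈ 8.500
Minimum mean = 2.000, attained e.g. along the cycle 1 → 1 with weight 2 and length 1. So λ(A) = 2/1 = 2.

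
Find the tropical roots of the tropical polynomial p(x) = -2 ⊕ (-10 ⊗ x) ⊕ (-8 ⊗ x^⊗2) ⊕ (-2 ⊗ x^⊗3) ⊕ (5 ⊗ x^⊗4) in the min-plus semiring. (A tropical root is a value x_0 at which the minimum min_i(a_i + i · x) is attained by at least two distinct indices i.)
Roots: {-7, -6, -2, 8}

Each tropical root is a break point of the lower envelope of the lines y = a_i + i · x (there are 5 lines, with slopes 0, 1, ..., 4). Only the lines that attain the minimum somewhere contribute to roots; other lines are dominated. Here the surviving (envelope) indices are i = 4, i = 3, i = 2, i = 1, i = 0.
Intersections between consecutive envelope lines give the roots: for adjacent envelope indices i < j the intersection is x = (a_i − a_j) / (j − i). Reading off the sorted break points: {-7, -6, -2, 8}.
Verification: at each break x_0, at least two indices attain the minimum of min_i(a_i + i · x_0).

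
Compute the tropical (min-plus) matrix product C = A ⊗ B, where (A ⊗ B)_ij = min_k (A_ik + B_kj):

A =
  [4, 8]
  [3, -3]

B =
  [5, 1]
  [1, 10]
A ⊗ B =
  [9, 5]
  [-2, 4]

Apply the min-plus product entry-by-entry:
  C[0][0] = min over k of (A[0][0] + B[0][0] = 4 + 5 = 9, A[0][1] + B[1][0] = 8 + 1 = 9) = 9 (attained at k = 0)
  C[0][1] = min over k of (A[0][0] + B[0][1] = 4 + 1 = 5, A[0][1] + B[1][1] = 8 + 10 = 18) = 5 (attained at k = 0)
  C[1][0] = min over k of (A[1][0] + B[0][0] = 3 + 5 = 8, A[1][1] + B[1][0] = -3 + 1 = -2) = -2 (attained at k = 1)
  C[1][1] = min over k of (A[1][0] + B[0][1] = 3 + 1 = 4, A[1][1] + B[1][1] = -3 + 10 = 7) = 4 (attained at k = 0)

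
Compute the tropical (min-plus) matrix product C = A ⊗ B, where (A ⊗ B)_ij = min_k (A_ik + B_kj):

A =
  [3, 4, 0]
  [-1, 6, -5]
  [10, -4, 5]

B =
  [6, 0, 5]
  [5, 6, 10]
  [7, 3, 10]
A ⊗ B =
  [7, 3, 8]
  [2, -2, 4]
  [1, 2, 6]

Apply the min-plus product entry-by-entry:
  C[0][0] = min over k of (A[0][0] + B[0][0] = 3 + 6 = 9, A[0][1] + B[1][0] = 4 + 5 = 9, A[0][2] + B[2][0] = 0 + 7 = 7) = 7 (attained at k = 2)
  C[0][1] = min over k of (A[0][0] + B[0][1] = 3 + 0 = 3, A[0][1] + B[1][1] = 4 + 6 = 10, A[0][2] + B[2][1] = 0 + 3 = 3) = 3 (attained at k = 0)
  C[0][2] = min over k of (A[0][0] + B[0][2] = 3 + 5 = 8, A[0][1] + B[1][2] = 4 + 10 = 14, A[0][2] + B[2][2] = 0 + 10 = 10) = 8 (attained at k = 0)
  C[1][0] = min over k of (A[1][0] + B[0][0] = -1 + 6 = 5, A[1][1] + B[1][0] = 6 + 5 = 11, A[1][2] + B[2][0] = -5 + 7 = 2) = 2 (attained at k = 2)
  C[1][1] = min over k of (A[1][0] + B[0][1] = -1 + 0 = -1, A[1][1] + B[1][1] = 6 + 6 = 12, A[1][2] + B[2][1] = -5 + 3 = -2) = -2 (attained at k = 2)
  C[1][2] = min over k of (A[1][0] + B[0][2] = -1 + 5 = 4, A[1][1] + B[1][2] = 6 + 10 = 16, A[1][2] + B[2][2] = -5 + 10 = 5) = 4 (attained at k = 0)
  C[2][0] = min over k of (A[2][0] + B[0][0] = 10 + 6 = 16, A[2][1] + B[1][0] = -4 + 5 = 1, A[2][2] + B[2][0] = 5 + 7 = 12) = 1 (attained at k = 1)
  C[2][1] = min over k of (A[2][0] + B[0][1] = 10 + 0 = 10, A[2][1] + B[1][1] = -4 + 6 = 2, A[2][2] + B[2][1] = 5 + 3 = 8) = 2 (attained at k = 1)
  C[2][2] = min over k of (A[2][0] + B[0][2] = 10 + 5 = 15, A[2][1] + B[1][2] = -4 + 10 = 6, A[2][2] + B[2][2] = 5 + 10 = 15) = 6 (attained at k = 1)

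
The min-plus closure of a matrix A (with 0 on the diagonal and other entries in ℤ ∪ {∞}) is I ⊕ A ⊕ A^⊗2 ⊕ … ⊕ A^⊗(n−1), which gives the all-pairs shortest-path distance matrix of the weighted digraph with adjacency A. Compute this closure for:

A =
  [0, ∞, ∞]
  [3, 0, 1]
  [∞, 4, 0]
Closure =
  [0, ∞, ∞]
  [3, 0, 1]
  [7, 4, 0]

This is the Floyd-Warshall all-pairs shortest-path computation. For each intermediate vertex k = 0, 1, …, 2, update dist[i][j] ← min(dist[i][j], dist[i][k] + dist[k][j]). The final matrix gives, for each (i, j), the minimum total weight of any directed path from i to j (possibly empty when i = j).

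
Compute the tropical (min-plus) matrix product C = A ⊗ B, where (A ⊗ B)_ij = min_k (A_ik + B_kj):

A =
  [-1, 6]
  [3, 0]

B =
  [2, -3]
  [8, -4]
A ⊗ B =
  [1, -4]
  [5, -4]

Apply the min-plus product entry-by-entry:
  C[0][0] = min over k of (A[0][0] + B[0][0] = -1 + 2 = 1, A[0][1] + B[1][0] = 6 + 8 = 14) = 1 (attained at k = 0)
  C[0][1] = min over k of (A[0][0] + B[0][1] = -1 + -3 = -4, A[0][1] + B[1][1] = 6 + -4 = 2) = -4 (attained at k = 0)
  C[1][0] = min over k of (A[1][0] + B[0][0] = 3 + 2 = 5, A[1][1] + B[1][0] = 0 + 8 = 8) = 5 (attained at k = 0)
  C[1][1] = min over k of (A[1][0] + B[0][1] = 3 + -3 = 0, A[1][1] + B[1][1] = 0 + -4 = -4) = -4 (attained at k = 1)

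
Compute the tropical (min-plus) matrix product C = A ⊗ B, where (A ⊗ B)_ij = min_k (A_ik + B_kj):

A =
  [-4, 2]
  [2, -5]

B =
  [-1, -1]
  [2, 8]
A ⊗ B =
  [-5, -5]
  [-3, 1]

Apply the min-plus product entry-by-entry:
  C[0][0] = min over k of (A[0][0] + B[0][0] = -4 + -1 = -5, A[0][1] + B[1][0] = 2 + 2 = 4) = -5 (attained at k = 0)
  C[0][1] = min over k of (A[0][0] + B[0][1] = -4 + -1 = -5, A[0][1] + B[1][1] = 2 + 8 = 10) = -5 (attained at k = 0)
  C[1][0] = min over k of (A[1][0] + B[0][0] = 2 + -1 = 1, A[1][1] + B[1][0] = -5 + 2 = -3) = -3 (attained at k = 1)
  C[1][1] = min over k of (A[1][0] + B[0][1] = 2 + -1 = 1, A[1][1] + B[1][1] = -5 + 8 = 3) = 1 (attained at k = 0)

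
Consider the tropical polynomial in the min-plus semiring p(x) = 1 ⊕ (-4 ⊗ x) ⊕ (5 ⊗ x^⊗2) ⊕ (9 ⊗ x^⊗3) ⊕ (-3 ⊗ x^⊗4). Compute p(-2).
p(-2) = -11

A tropical monomial a ⊗ x^⊗i evaluates to a + i · x. Evaluating each term at x = -2:
  Term 0 contributes 1 + 0 · -2 = 1
  Term 1 contributes -4 + 1 · -2 = -6
  Term 2 contributes 5 + 2 · -2 = 1
  Term 3 contributes 9 + 3 · -2 = 3
  Term 4 contributes -3 + 4 · -2 = -11
p(-2) = ⊕ of these = min[1, -6, 1, 3, -11] = -11.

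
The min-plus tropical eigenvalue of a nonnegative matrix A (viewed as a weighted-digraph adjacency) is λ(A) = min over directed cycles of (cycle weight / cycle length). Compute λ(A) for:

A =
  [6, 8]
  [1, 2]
λ(A) = 2

Enumerate directed cycles and compute their means (weight / length). Sample:
  cycle 0 → 0: weight = 6, length = 1, mean = 6/1 ≈ 6.000
  cycle 1 → 1: weight = 2, length = 1, mean = 2/1 ≈ 2.000
  cycle 0 → 1 → 0: weight = 9, length = 2, mean = 9/2 ≈ 4.500
  cycle 1 → 0 → 1: weight = 9, length = 2, mean = 9/2 ≈ 4.500
Minimum mean = 2.000, attained e.g. along the cycle 1 → 1 with weight 2 and length 1. So λ(A) = 2/1 = 2.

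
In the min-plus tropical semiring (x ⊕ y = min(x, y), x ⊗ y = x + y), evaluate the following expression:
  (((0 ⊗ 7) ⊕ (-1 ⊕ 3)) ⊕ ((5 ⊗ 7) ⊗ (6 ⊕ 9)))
(((0 ⊗ 7) ⊕ (-1 ⊕ 3)) ⊕ ((5 ⊗ 7) ⊗ (6 ⊕ 9))) = -1

Expand innermost to outermost. Recall ⊕ takes the minimum of its arguments and ⊗ takes their sum. Working out the expression (((0 ⊗ 7) ⊕ (-1 ⊕ 3)) ⊕ ((5 ⊗ 7) ⊗ (6 ⊕ 9))) gives -1.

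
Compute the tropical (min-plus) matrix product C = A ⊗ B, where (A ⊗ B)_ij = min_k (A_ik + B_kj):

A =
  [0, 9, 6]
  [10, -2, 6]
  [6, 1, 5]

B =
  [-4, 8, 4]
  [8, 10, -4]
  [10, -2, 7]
A ⊗ B =
  [-4, 4, 4]
  [6, 4, -6]
  [2, 3, -3]

Apply the min-plus product entry-by-entry:
  C[0][0] = min over k of (A[0][0] + B[0][0] = 0 + -4 = -4, A[0][1] + B[1][0] = 9 + 8 = 17, A[0][2] + B[2][0] = 6 + 10 = 16) = -4 (attained at k = 0)
  C[0][1] = min over k of (A[0][0] + B[0][1] = 0 + 8 = 8, A[0][1] + B[1][1] = 9 + 10 = 19, A[0][2] + B[2][1] = 6 + -2 = 4) = 4 (attained at k = 2)
  C[0][2] = min over k of (A[0][0] + B[0][2] = 0 + 4 = 4, A[0][1] + B[1][2] = 9 + -4 = 5, A[0][2] + B[2][2] = 6 + 7 = 13) = 4 (attained at k = 0)
  C[1][0] = min over k of (A[1][0] + B[0][0] = 10 + -4 = 6, A[1][1] + B[1][0] = -2 + 8 = 6, A[1][2] + B[2][0] = 6 + 10 = 16) = 6 (attained at k = 0)
  C[1][1] = min over k of (A[1][0] + B[0][1] = 10 + 8 = 18, A[1][1] + B[1][1] = -2 + 10 = 8, A[1][2] + B[2][1] = 6 + -2 = 4) = 4 (attained at k = 2)
  C[1][2] = min over k of (A[1][0] + B[0][2] = 10 + 4 = 14, A[1][1] + B[1][2] = -2 + -4 = -6, A[1][2] + B[2][2] = 6 + 7 = 13) = -6 (attained at k = 1)
  C[2][0] = min over k of (A[2][0] + B[0][0] = 6 + -4 = 2, A[2][1] + B[1][0] = 1 + 8 = 9, A[2][2] + B[2][0] = 5 + 10 = 15) = 2 (attained at k = 0)
  C[2][1] = min over k of (A[2][0] + B[0][1] = 6 + 8 = 14, A[2][1] + B[1][1] = 1 + 10 = 11, A[2][2] + B[2][1] = 5 + -2 = 3) = 3 (attained at k = 2)
  C[2][2] = min over k of (A[2][0] + B[0][2] = 6 + 4 = 10, A[2][1] + B[1][2] = 1 + -4 = -3, A[2][2] + B[2][2] = 5 + 7 = 12) = -3 (attained at k = 1)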